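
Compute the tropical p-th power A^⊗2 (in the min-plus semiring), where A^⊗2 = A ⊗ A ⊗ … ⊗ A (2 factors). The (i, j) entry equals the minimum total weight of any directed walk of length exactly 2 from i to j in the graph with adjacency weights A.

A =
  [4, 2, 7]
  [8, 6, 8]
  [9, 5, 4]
A^⊗2 =
  [8, 6, 10]
  [12, 10, 12]
  [13, 9, 8]

Each entry (A^⊗2)_ij equals the minimum over all length-2 walks i = v_0 → v_1 → … → v_2 = j of Σ_t A[v_t][v_{t+1}]. For example, for (i, j) = (0, 2) we minimise over 3 possible intermediate vertex sequences; the minimum is 10, attained along the walk 0 → 1 → 2.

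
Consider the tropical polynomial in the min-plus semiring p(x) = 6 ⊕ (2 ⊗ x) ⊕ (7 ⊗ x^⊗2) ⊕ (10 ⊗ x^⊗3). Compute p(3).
p(3) = 5

A tropical monomial a ⊗ x^⊗i evaluates to a + i · x. Evaluating each term at x = 3:
  Term 0 contributes 6 + 0 · 3 = 6
  Term 1 contributes 2 + 1 · 3 = 5
  Term 2 contributes 7 + 2 · 3 = 13
  Term 3 contributes 10 + 3 · 3 = 19
p(3) = ⊕ of these = min[6, 5, 13, 19] = 5.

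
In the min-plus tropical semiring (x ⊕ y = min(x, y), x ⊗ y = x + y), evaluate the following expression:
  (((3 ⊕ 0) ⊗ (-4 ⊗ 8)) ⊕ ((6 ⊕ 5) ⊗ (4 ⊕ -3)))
(((3 ⊕ 0) ⊗ (-4 ⊗ 8)) ⊕ ((6 ⊕ 5) ⊗ (4 ⊕ -3))) = 2

Expand innermost to outermost. Recall ⊕ takes the minimum of its arguments and ⊗ takes their sum. Working out the expression (((3 ⊕ 0) ⊗ (-4 ⊗ 8)) ⊕ ((6 ⊕ 5) ⊗ (4 ⊕ -3))) gives 2.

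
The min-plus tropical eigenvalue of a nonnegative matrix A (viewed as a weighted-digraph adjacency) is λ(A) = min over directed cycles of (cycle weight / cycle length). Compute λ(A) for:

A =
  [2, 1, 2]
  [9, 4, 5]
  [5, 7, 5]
λ(A) = 2

Enumerate directed cycles and compute their means (weight / length). Sample:
  cycle 0 → 0: weight = 2, length = 1, mean = 2/1 ≈ 2.000
  cycle 1 → 1: weight = 4, length = 1, mean = 4/1 ≈ 4.000
  cycle 2 → 2: weight = 5, length = 1, mean = 5/1 ≈ 5.000
  cycle 0 → 1 → 0: weight = 10, length = 2, mean = 10/2 ≈ 5.000
  cycle 0 → 2 → 0: weight = 7, length = 2, mean = 7/2 ≈ 3.500
  cycle 1 → 0 → 1: weight = 10, length = 2, mean = 10/2 ≈ 5.000
Minimum mean = 2.000, attained e.g. along the cycle 0 → 0 with weight 2 and length 1. So λ(A) = 2/1 = 2.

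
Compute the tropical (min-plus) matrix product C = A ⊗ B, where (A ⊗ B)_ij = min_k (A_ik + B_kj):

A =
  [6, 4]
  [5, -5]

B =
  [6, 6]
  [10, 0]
A ⊗ B =
  [12, 4]
  [5, -5]

Apply the min-plus product entry-by-entry:
  C[0][0] = min over k of (A[0][0] + B[0][0] = 6 + 6 = 12, A[0][1] + B[1][0] = 4 + 10 = 14) = 12 (attained at k = 0)
  C[0][1] = min over k of (A[0][0] + B[0][1] = 6 + 6 = 12, A[0][1] + B[1][1] = 4 + 0 = 4) = 4 (attained at k = 1)
  C[1][0] = min over k of (A[1][0] + B[0][0] = 5 + 6 = 11, A[1][1] + B[1][0] = -5 + 10 = 5) = 5 (attained at k = 1)
  C[1][1] = min over k of (A[1][0] + B[0][1] = 5 + 6 = 11, A[1][1] + B[1][1] = -5 + 0 = -5) = -5 (attained at k = 1)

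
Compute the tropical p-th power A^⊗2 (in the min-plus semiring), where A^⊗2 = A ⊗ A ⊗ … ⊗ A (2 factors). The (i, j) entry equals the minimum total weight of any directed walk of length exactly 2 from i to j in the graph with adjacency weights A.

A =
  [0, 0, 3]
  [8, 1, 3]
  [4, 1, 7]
A^⊗2 =
  [0, 0, 3]
  [7, 2, 4]
  [4, 2, 4]

Each entry (A^⊗2)_ij equals the minimum over all length-2 walks i = v_0 → v_1 → … → v_2 = j of Σ_t A[v_t][v_{t+1}]. For example, for (i, j) = (0, 2) we minimise over 3 possible intermediate vertex sequences; the minimum is 3, attained along the walk 0 → 0 → 2.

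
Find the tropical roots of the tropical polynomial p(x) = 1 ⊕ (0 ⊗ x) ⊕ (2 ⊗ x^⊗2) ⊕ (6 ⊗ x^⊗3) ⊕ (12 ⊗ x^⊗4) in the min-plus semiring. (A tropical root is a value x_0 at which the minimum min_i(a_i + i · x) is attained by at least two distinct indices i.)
Roots: {-6, -4, -2, 1}

Each tropical root is a break point of the lower envelope of the lines y = a_i + i · x (there are 5 lines, with slopes 0, 1, ..., 4). Only the lines that attain the minimum somewhere contribute to roots; other lines are dominated. Here the surviving (envelope) indices are i = 4, i = 3, i = 2, i = 1, i = 0.
Intersections between consecutive envelope lines give the roots: for adjacent envelope indices i < j the intersection is x = (a_i − a_j) / (j − i). Reading off the sorted break points: {-6, -4, -2, 1}.
Verification: at each break x_0, at least two indices attain the minimum of min_i(a_i + i · x_0).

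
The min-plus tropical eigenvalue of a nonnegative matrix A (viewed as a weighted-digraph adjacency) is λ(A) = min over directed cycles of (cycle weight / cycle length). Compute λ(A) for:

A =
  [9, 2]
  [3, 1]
λ(A) = 1

Enumerate directed cycles and compute their means (weight / length). Sample:
  cycle 0 → 0: weight = 9, length = 1, mean = 9/1 ≈ 9.000
  cycle 1 → 1: weight = 1, length = 1, mean = 1/1 ≈ 1.000
  cycle 0 → 1 → 0: weight = 5, length = 2, mean = 5/2 ≈ 2.500
  cycle 1 → 0 → 1: weight = 5, length = 2, mean = 5/2 ≈ 2.500
Minimum mean = 1.000, attained e.g. along the cycle 1 → 1 with weight 1 and length 1. So λ(A) = 1/1 = 1.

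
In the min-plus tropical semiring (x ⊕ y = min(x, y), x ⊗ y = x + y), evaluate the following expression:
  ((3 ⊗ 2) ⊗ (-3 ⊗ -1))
((3 ⊗ 2) ⊗ (-3 ⊗ -1)) = 1

Expand innermost to outermost. Recall ⊕ takes the minimum of its arguments and ⊗ takes their sum. Working out the expression ((3 ⊗ 2) ⊗ (-3 ⊗ -1)) gives 1.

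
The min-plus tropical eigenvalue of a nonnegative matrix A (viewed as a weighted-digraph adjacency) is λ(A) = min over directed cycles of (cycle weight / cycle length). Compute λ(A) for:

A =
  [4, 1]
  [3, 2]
λ(A) = 2

Enumerate directed cycles and compute their means (weight / length). Sample:
  cycle 0 → 0: weight = 4, length = 1, mean = 4/1 ≈ 4.000
  cycle 1 → 1: weight = 2, length = 1, mean = 2/1 ≈ 2.000
  cycle 0 → 1 → 0: weight = 4, length = 2, mean = 4/2 ≈ 2.000
  cycle 1 → 0 → 1: weight = 4, length = 2, mean = 4/2 ≈ 2.000
Minimum mean = 2.000, attained e.g. along the cycle 1 → 1 with weight 2 and length 1. So λ(A) = 2/1 = 2.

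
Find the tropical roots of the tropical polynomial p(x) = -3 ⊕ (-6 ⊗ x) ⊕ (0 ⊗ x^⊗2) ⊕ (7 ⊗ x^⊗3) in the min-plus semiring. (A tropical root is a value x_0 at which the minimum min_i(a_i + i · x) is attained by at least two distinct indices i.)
Roots: {-7, -6, 3}

Each tropical root is a break point of the lower envelope of the lines y = a_i + i · x (there are 4 lines, with slopes 0, 1, ..., 3). Only the lines that attain the minimum somewhere contribute to roots; other lines are dominated. Here the surviving (envelope) indices are i = 3, i = 2, i = 1, i = 0.
Intersections between consecutive envelope lines give the roots: for adjacent envelope indices i < j the intersection is x = (a_i − a_j) / (j − i). Reading off the sorted break points: {-7, -6, 3}.
Verification: at each break x_0, at least two indices attain the minimum of min_i(a_i + i · x_0).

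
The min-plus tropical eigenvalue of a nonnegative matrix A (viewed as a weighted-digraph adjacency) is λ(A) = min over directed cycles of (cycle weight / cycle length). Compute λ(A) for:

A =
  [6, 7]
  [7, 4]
λ(A) = 4

Enumerate directed cycles and compute their means (weight / length). Sample:
  cycle 0 → 0: weight = 6, length = 1, mean = 6/1 ≈ 6.000
  cycle 1 → 1: weight = 4, length = 1, mean = 4/1 ≈ 4.000
  cycle 0 → 1 → 0: weight = 14, length = 2, mean = 14/2 ≈ 7.000
  cycle 1 → 0 → 1: weight = 14, length = 2, mean = 14/2 ≈ 7.000
Minimum mean = 4.000, attained e.g. along the cycle 1 → 1 with weight 4 and length 1. So λ(A) = 4/1 = 4.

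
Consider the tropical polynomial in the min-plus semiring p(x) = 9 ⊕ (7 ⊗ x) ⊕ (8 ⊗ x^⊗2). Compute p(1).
p(1) = 8

A tropical monomial a ⊗ x^⊗i evaluates to a + i · x. Evaluating each term at x = 1:
  Term 0 contributes 9 + 0 · 1 = 9
  Term 1 contributes 7 + 1 · 1 = 8
  Term 2 contributes 8 + 2 · 1 = 10
p(1) = ⊕ of these = min[9, 8, 10] = 8.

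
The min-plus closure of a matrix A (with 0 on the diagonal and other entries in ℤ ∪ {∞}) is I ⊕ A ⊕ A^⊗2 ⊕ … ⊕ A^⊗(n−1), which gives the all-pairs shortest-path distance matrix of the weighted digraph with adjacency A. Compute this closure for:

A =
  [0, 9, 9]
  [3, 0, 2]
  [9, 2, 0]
Closure =
  [0, 9, 9]
  [3, 0, 2]
  [5, 2, 0]

This is the Floyd-Warshall all-pairs shortest-path computation. For each intermediate vertex k = 0, 1, …, 2, update dist[i][j] ← min(dist[i][j], dist[i][k] + dist[k][j]). The final matrix gives, for each (i, j), the minimum total weight of any directed path from i to j (possibly empty when i = j).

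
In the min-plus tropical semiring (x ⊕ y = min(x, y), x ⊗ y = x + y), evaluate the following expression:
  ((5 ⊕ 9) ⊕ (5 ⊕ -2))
((5 ⊕ 9) ⊕ (5 ⊕ -2)) = -2

Expand innermost to outermost. Recall ⊕ takes the minimum of its arguments and ⊗ takes their sum. Working out the expression ((5 ⊕ 9) ⊕ (5 ⊕ -2)) gives -2.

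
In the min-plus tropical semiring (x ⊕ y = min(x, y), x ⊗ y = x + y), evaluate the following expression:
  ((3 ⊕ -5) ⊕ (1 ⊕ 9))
((3 ⊕ -5) ⊕ (1 ⊕ 9)) = -5

Expand innermost to outermost. Recall ⊕ takes the minimum of its arguments and ⊗ takes their sum. Working out the expression ((3 ⊕ -5) ⊕ (1 ⊕ 9)) gives -5.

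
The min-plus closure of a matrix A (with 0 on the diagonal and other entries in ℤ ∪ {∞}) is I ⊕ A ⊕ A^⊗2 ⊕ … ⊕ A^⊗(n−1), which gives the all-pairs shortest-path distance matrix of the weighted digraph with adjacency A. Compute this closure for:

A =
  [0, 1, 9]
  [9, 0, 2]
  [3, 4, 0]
Closure =
  [0, 1, 3]
  [5, 0, 2]
  [3, 4, 0]

This is the Floyd-Warshall all-pairs shortest-path computation. For each intermediate vertex k = 0, 1, …, 2, update dist[i][j] ← min(dist[i][j], dist[i][k] + dist[k][j]). The final matrix gives, for each (i, j), the minimum total weight of any directed path from i to j (possibly empty when i = j).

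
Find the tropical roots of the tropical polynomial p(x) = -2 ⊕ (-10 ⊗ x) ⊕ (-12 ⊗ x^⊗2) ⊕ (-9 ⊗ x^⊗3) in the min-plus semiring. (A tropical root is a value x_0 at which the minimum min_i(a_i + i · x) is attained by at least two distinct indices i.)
Roots: {-3, 2, 8}

Each tropical root is a break point of the lower envelope of the lines y = a_i + i · x (there are 4 lines, with slopes 0, 1, ..., 3). Only the lines that attain the minimum somewhere contribute to roots; other lines are dominated. Here the surviving (envelope) indices are i = 3, i = 2, i = 1, i = 0.
Intersections between consecutive envelope lines give the roots: for adjacent envelope indices i < j the intersection is x = (a_i − a_j) / (j − i). Reading off the sorted break points: {-3, 2, 8}.
Verification: at each break x_0, at least two indices attain the minimum of min_i(a_i + i · x_0).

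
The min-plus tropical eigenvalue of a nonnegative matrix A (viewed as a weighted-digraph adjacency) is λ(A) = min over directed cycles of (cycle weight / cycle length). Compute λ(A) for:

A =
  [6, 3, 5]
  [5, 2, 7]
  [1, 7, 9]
λ(A) = 2

Enumerate directed cycles and compute their means (weight / length). Sample:
  cycle 0 → 0: weight = 6, length = 1, mean = 6/1 ≈ 6.000
  cycle 1 → 1: weight = 2, length = 1, mean = 2/1 ≈ 2.000
  cycle 2 → 2: weight = 9, length = 1, mean = 9/1 ≈ 9.000
  cycle 0 → 1 → 0: weight = 8, length = 2, mean = 8/2 ≈ 4.000
  cycle 0 → 2 → 0: weight = 6, length = 2, mean = 6/2 ≈ 3.000
  cycle 1 → 0 → 1: weight = 8, length = 2, mean = 8/2 ≈ 4.000
Minimum mean = 2.000, attained e.g. along the cycle 1 → 1 with weight 2 and length 1. So λ(A) = 2/1 = 2.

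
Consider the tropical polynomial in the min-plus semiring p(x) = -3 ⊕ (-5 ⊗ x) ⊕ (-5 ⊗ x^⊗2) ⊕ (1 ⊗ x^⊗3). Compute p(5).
p(5) = -3

A tropical monomial a ⊗ x^⊗i evaluates to a + i · x. Evaluating each term at x = 5:
  Term 0 contributes -3 + 0 · 5 = -3
  Term 1 contributes -5 + 1 · 5 = 0
  Term 2 contributes -5 + 2 · 5 = 5
  Term 3 contributes 1 + 3 · 5 = 16
p(5) = ⊕ of these = min[-3, 0, 5, 16] = -3.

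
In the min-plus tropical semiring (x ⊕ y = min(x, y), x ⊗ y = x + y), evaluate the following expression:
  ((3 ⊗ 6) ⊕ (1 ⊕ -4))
((3 ⊗ 6) ⊕ (1 ⊕ -4)) = -4

Expand innermost to outermost. Recall ⊕ takes the minimum of its arguments and ⊗ takes their sum. Working out the expression ((3 ⊗ 6) ⊕ (1 ⊕ -4)) gives -4.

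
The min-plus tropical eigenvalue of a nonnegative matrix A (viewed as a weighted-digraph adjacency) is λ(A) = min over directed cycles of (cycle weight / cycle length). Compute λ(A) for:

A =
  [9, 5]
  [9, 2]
λ(A) = 2

Enumerate directed cycles and compute their means (weight / length). Sample:
  cycle 0 → 0: weight = 9, length = 1, mean = 9/1 ≈ 9.000
  cycle 1 → 1: weight = 2, length = 1, mean = 2/1 ≈ 2.000
  cycle 0 → 1 → 0: weight = 14, length = 2, mean = 14/2 ≈ 7.000
  cycle 1 → 0 → 1: weight = 14, length = 2, mean = 14/2 ≈ 7.000
Minimum mean = 2.000, attained e.g. along the cycle 1 → 1 with weight 2 and length 1. So λ(A) = 2/1 = 2.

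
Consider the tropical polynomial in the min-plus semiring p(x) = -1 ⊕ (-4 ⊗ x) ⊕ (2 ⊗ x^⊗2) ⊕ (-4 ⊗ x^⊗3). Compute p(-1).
p(-1) = -7

A tropical monomial a ⊗ x^⊗i evaluates to a + i · x. Evaluating each term at x = -1:
  Term 0 contributes -1 + 0 · -1 = -1
  Term 1 contributes -4 + 1 · -1 = -5
  Term 2 contributes 2 + 2 · -1 = 0
  Term 3 contributes -4 + 3 · -1 = -7
p(-1) = ⊕ of these = min[-1, -5, 0, -7] = -7.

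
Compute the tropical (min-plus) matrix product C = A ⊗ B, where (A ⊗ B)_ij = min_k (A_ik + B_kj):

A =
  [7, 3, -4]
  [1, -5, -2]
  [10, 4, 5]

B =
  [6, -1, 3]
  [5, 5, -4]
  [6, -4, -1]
A ⊗ B =
  [2, -8, -5]
  [0, -6, -9]
  [9, 1, 0]

Apply the min-plus product entry-by-entry:
  C[0][0] = min over k of (A[0][0] + B[0][0] = 7 + 6 = 13, A[0][1] + B[1][0] = 3 + 5 = 8, A[0][2] + B[2][0] = -4 + 6 = 2) = 2 (attained at k = 2)
  C[0][1] = min over k of (A[0][0] + B[0][1] = 7 + -1 = 6, A[0][1] + B[1][1] = 3 + 5 = 8, A[0][2] + B[2][1] = -4 + -4 = -8) = -8 (attained at k = 2)
  C[0][2] = min over k of (A[0][0] + B[0][2] = 7 + 3 = 10, A[0][1] + B[1][2] = 3 + -4 = -1, A[0][2] + B[2][2] = -4 + -1 = -5) = -5 (attained at k = 2)
  C[1][0] = min over k of (A[1][0] + B[0][0] = 1 + 6 = 7, A[1][1] + B[1][0] = -5 + 5 = 0, A[1][2] + B[2][0] = -2 + 6 = 4) = 0 (attained at k = 1)
  C[1][1] = min over k of (A[1][0] + B[0][1] = 1 + -1 = 0, A[1][1] + B[1][1] = -5 + 5 = 0, A[1][2] + B[2][1] = -2 + -4 = -6) = -6 (attained at k = 2)
  C[1][2] = min over k of (A[1][0] + B[0][2] = 1 + 3 = 4, A[1][1] + B[1][2] = -5 + -4 = -9, A[1][2] + B[2][2] = -2 + -1 = -3) = -9 (attained at k = 1)
  C[2][0] = min over k of (A[2][0] + B[0][0] = 10 + 6 = 16, A[2][1] + B[1][0] = 4 + 5 = 9, A[2][2] + B[2][0] = 5 + 6 = 11) = 9 (attained at k = 1)
  C[2][1] = min over k of (A[2][0] + B[0][1] = 10 + -1 = 9, A[2][1] + B[1][1] = 4 + 5 = 9, A[2][2] + B[2][1] = 5 + -4 = 1) = 1 (attained at k = 2)
  C[2][2] = min over k of (A[2][0] + B[0][2] = 10 + 3 = 13, A[2][1] + B[1][2] = 4 + -4 = 0, A[2][2] + B[2][2] = 5 + -1 = 4) = 0 (attained at k = 1)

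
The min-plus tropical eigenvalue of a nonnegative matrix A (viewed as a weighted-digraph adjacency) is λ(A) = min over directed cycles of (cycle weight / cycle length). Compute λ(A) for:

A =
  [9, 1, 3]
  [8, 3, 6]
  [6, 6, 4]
λ(A) = 3

Enumerate directed cycles and compute their means (weight / length). Sample:
  cycle 0 → 0: weight = 9, length = 1, mean = 9/1 ≈ 9.000
  cycle 1 → 1: weight = 3, length = 1, mean = 3/1 ≈ 3.000
  cycle 2 → 2: weight = 4, length = 1, mean = 4/1 ≈ 4.000
  cycle 0 → 1 → 0: weight = 9, length = 2, mean = 9/2 ≈ 4.500
  cycle 0 → 2 → 0: weight = 9, length = 2, mean = 9/2 ≈ 4.500
  cycle 1 → 0 → 1: weight = 9, length = 2, mean = 9/2 ≈ 4.500
Minimum mean = 3.000, attained e.g. along the cycle 1 → 1 with weight 3 and length 1. So λ(A) = 3/1 = 3.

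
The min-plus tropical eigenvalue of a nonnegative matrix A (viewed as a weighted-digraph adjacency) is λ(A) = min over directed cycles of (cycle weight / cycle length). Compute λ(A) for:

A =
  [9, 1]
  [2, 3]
λ(A) = 3/2

Enumerate directed cycles and compute their means (weight / length). Sample:
  cycle 0 → 0: weight = 9, length = 1, mean = 9/1 ≈ 9.000
  cycle 1 → 1: weight = 3, length = 1, mean = 3/1 ≈ 3.000
  cycle 0 → 1 → 0: weight = 3, length = 2, mean = 3/2 ≈ 1.500
  cycle 1 → 0 → 1: weight = 3, length = 2, mean = 3/2 ≈ 1.500
Minimum mean = 1.500, attained e.g. along the cycle 0 → 1 → 0 with weight 3 and length 2. So λ(A) = 3/2 = 3/2.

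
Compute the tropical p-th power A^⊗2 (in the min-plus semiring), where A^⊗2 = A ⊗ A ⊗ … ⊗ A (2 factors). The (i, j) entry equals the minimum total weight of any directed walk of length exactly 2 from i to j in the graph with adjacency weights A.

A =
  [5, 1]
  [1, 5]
A^⊗2 =
  [2, 6]
  [6, 2]

Each entry (A^⊗2)_ij equals the minimum over all length-2 walks i = v_0 → v_1 → … → v_2 = j of Σ_t A[v_t][v_{t+1}]. For example, for (i, j) = (0, 1) we minimise over 2 possible intermediate vertex sequences; the minimum is 6, attained along the walk 0 → 0 → 1.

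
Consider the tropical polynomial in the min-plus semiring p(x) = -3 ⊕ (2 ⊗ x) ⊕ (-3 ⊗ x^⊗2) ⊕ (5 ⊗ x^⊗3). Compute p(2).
p(2) = -3

A tropical monomial a ⊗ x^⊗i evaluates to a + i · x. Evaluating each term at x = 2:
  Term 0 contributes -3 + 0 · 2 = -3
  Term 1 contributes 2 + 1 · 2 = 4
  Term 2 contributes -3 + 2 · 2 = 1
  Term 3 contributes 5 + 3 · 2 = 11
p(2) = ⊕ of these = min[-3, 4, 1, 11] = -3.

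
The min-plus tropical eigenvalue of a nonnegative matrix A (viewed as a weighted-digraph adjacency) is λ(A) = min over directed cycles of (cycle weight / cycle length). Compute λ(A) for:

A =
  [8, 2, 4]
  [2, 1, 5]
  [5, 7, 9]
λ(A) = 1

Enumerate directed cycles and compute their means (weight / length). Sample:
  cycle 0 → 0: weight = 8, length = 1, mean = 8/1 ≈ 8.000
  cycle 1 → 1: weight = 1, length = 1, mean = 1/1 ≈ 1.000
  cycle 2 → 2: weight = 9, length = 1, mean = 9/1 ≈ 9.000
  cycle 0 → 1 → 0: weight = 4, length = 2, mean = 4/2 ≈ 2.000
  cycle 0 → 2 → 0: weight = 9, length = 2, mean = 9/2 ≈ 4.500
  cycle 1 → 0 → 1: weight = 4, length = 2, mean = 4/2 ≈ 2.000
Minimum mean = 1.000, attained e.g. along the cycle 1 → 1 with weight 1 and length 1. So λ(A) = 1/1 = 1.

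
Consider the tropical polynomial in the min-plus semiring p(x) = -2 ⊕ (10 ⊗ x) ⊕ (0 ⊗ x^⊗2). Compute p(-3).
p(-3) = -6

A tropical monomial a ⊗ x^⊗i evaluates to a + i · x. Evaluating each term at x = -3:
  Term 0 contributes -2 + 0 · -3 = -2
  Term 1 contributes 10 + 1 · -3 = 7
  Term 2 contributes 0 + 2 · -3 = -6
p(-3) = ⊕ of these = min[-2, 7, -6] = -6.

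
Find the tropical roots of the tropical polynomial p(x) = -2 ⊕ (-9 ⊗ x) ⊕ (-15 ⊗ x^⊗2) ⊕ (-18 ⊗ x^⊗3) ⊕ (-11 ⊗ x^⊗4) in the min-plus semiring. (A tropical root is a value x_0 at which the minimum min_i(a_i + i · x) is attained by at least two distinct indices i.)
Roots: {-7, 3, 6, 7}

Each tropical root is a break point of the lower envelope of the lines y = a_i + i · x (there are 5 lines, with slopes 0, 1, ..., 4). Only the lines that attain the minimum somewhere contribute to roots; other lines are dominated. Here the surviving (envelope) indices are i = 4, i = 3, i = 2, i = 1, i = 0.
Intersections between consecutive envelope lines give the roots: for adjacent envelope indices i < j the intersection is x = (a_i − a_j) / (j − i). Reading off the sorted break points: {-7, 3, 6, 7}.
Verification: at each break x_0, at least two indices attain the minimum of min_i(a_i + i · x_0).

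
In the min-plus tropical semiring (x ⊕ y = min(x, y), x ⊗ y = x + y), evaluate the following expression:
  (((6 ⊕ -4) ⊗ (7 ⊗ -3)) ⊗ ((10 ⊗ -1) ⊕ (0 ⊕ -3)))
(((6 ⊕ -4) ⊗ (7 ⊗ -3)) ⊗ ((10 ⊗ -1) ⊕ (0 ⊕ -3))) = -3

Expand innermost to outermost. Recall ⊕ takes the minimum of its arguments and ⊗ takes their sum. Working out the expression (((6 ⊕ -4) ⊗ (7 ⊗ -3)) ⊗ ((10 ⊗ -1) ⊕ (0 ⊕ -3))) gives -3.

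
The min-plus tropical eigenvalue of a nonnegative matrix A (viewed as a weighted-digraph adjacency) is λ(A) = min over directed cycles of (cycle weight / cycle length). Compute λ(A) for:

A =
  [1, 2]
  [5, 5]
λ(A) = 1

Enumerate directed cycles and compute their means (weight / length). Sample:
  cycle 0 → 0: weight = 1, length = 1, mean = 1/1 ≈ 1.000
  cycle 1 → 1: weight = 5, length = 1, mean = 5/1 ≈ 5.000
  cycle 0 → 1 → 0: weight = 7, length = 2, mean = 7/2 ≈ 3.500
  cycle 1 → 0 → 1: weight = 7, length = 2, mean = 7/2 ≈ 3.500
Minimum mean = 1.000, attained e.g. along the cycle 0 → 0 with weight 1 and length 1. So λ(A) = 1/1 = 1.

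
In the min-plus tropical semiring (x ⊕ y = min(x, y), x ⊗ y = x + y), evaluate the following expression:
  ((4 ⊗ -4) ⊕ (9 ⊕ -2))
((4 ⊗ -4) ⊕ (9 ⊕ -2)) = -2

Expand innermost to outermost. Recall ⊕ takes the minimum of its arguments and ⊗ takes their sum. Working out the expression ((4 ⊗ -4) ⊕ (9 ⊕ -2)) gives -2.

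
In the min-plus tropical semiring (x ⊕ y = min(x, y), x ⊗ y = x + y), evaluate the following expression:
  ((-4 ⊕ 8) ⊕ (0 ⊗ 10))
((-4 ⊕ 8) ⊕ (0 ⊗ 10)) = -4

Expand innermost to outermost. Recall ⊕ takes the minimum of its arguments and ⊗ takes their sum. Working out the expression ((-4 ⊕ 8) ⊕ (0 ⊗ 10)) gives -4.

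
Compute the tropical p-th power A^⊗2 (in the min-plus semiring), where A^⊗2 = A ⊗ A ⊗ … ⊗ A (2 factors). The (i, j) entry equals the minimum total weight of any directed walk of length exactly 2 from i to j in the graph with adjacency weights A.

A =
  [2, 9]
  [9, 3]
A^⊗2 =
  [4, 11]
  [11, 6]

Each entry (A^⊗2)_ij equals the minimum over all length-2 walks i = v_0 → v_1 → … → v_2 = j of Σ_t A[v_t][v_{t+1}]. For example, for (i, j) = (0, 1) we minimise over 2 possible intermediate vertex sequences; the minimum is 11, attained along the walk 0 → 0 → 1.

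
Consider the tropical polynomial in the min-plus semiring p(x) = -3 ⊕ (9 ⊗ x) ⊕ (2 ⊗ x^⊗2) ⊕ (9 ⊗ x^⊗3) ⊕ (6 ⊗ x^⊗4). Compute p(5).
p(5) = -3

A tropical monomial a ⊗ x^⊗i evaluates to a + i · x. Evaluating each term at x = 5:
  Term 0 contributes -3 + 0 · 5 = -3
  Term 1 contributes 9 + 1 · 5 = 14
  Term 2 contributes 2 + 2 · 5 = 12
  Term 3 contributes 9 + 3 · 5 = 24
  Term 4 contributes 6 + 4 · 5 = 26
p(5) = ⊕ of these = min[-3, 14, 12, 24, 26] = -3.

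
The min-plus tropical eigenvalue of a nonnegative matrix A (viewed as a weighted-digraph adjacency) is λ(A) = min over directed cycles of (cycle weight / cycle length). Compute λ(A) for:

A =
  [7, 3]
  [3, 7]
λ(A) = 3

Enumerate directed cycles and compute their means (weight / length). Sample:
  cycle 0 → 0: weight = 7, length = 1, mean = 7/1 ≈ 7.000
  cycle 1 → 1: weight = 7, length = 1, mean = 7/1 ≈ 7.000
  cycle 0 → 1 → 0: weight = 6, length = 2, mean = 6/2 ≈ 3.000
  cycle 1 → 0 → 1: weight = 6, length = 2, mean = 6/2 ≈ 3.000
Minimum mean = 3.000, attained e.g. along the cycle 0 → 1 → 0 with weight 6 and length 2. So λ(A) = 6/2 = 3.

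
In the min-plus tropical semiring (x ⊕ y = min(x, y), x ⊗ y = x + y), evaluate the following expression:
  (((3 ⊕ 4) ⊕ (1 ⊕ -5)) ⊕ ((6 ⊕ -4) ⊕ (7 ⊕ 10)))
(((3 ⊕ 4) ⊕ (1 ⊕ -5)) ⊕ ((6 ⊕ -4) ⊕ (7 ⊕ 10))) = -5

Expand innermost to outermost. Recall ⊕ takes the minimum of its arguments and ⊗ takes their sum. Working out the expression (((3 ⊕ 4) ⊕ (1 ⊕ -5)) ⊕ ((6 ⊕ -4) ⊕ (7 ⊕ 10))) gives -5.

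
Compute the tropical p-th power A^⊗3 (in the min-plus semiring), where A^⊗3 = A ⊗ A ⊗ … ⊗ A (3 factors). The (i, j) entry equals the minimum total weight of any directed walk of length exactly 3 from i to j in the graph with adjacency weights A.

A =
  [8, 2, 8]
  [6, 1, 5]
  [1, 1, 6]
A^⊗3 =
  [8, 4, 8]
  [7, 3, 7]
  [7, 3, 7]

Each entry (A^⊗3)_ij equals the minimum over all length-3 walks i = v_0 → v_1 → … → v_3 = j of Σ_t A[v_t][v_{t+1}]. For example, for (i, j) = (0, 2) we minimise over 9 possible intermediate vertex sequences; the minimum is 8, attained along the walk 0 → 1 → 1 → 2.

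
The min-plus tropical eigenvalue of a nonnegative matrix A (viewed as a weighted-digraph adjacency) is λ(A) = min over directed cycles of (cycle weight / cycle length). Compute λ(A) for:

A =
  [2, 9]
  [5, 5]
λ(A) = 2

Enumerate directed cycles and compute their means (weight / length). Sample:
  cycle 0 → 0: weight = 2, length = 1, mean = 2/1 ≈ 2.000
  cycle 1 → 1: weight = 5, length = 1, mean = 5/1 ≈ 5.000
  cycle 0 → 1 → 0: weight = 14, length = 2, mean = 14/2 ≈ 7.000
  cycle 1 → 0 → 1: weight = 14, length = 2, mean = 14/2 ≈ 7.000
Minimum mean = 2.000, attained e.g. along the cycle 0 → 0 with weight 2 and length 1. So λ(A) = 2/1 = 2.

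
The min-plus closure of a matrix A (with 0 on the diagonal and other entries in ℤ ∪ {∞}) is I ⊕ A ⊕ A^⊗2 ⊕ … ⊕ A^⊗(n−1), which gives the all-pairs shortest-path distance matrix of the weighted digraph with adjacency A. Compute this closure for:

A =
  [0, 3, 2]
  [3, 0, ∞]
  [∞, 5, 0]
Closure =
  [0, 3, 2]
  [3, 0, 5]
  [8, 5, 0]

This is the Floyd-Warshall all-pairs shortest-path computation. For each intermediate vertex k = 0, 1, …, 2, update dist[i][j] ← min(dist[i][j], dist[i][k] + dist[k][j]). The final matrix gives, for each (i, j), the minimum total weight of any directed path from i to j (possibly empty when i = j).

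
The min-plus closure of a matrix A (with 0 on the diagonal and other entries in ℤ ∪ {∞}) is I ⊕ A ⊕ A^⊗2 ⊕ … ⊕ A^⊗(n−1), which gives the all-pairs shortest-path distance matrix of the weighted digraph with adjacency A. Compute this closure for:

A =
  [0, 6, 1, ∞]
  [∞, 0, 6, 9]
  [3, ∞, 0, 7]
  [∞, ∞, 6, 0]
Closure =
  [0, 6, 1, 8]
  [9, 0, 6, 9]
  [3, 9, 0, 7]
  [9, 15, 6, 0]

This is the Floyd-Warshall all-pairs shortest-path computation. For each intermediate vertex k = 0, 1, …, 3, update dist[i][j] ← min(dist[i][j], dist[i][k] + dist[k][j]). The final matrix gives, for each (i, j), the minimum total weight of any directed path from i to j (possibly empty when i = j).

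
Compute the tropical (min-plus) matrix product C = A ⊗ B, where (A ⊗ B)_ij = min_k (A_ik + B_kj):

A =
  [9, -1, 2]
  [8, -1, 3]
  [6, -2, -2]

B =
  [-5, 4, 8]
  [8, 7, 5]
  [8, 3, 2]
A ⊗ B =
  [4, 5, 4]
  [3, 6, 4]
  [1, 1, 0]

Apply the min-plus product entry-by-entry:
  C[0][0] = min over k of (A[0][0] + B[0][0] = 9 + -5 = 4, A[0][1] + B[1][0] = -1 + 8 = 7, A[0][2] + B[2][0] = 2 + 8 = 10) = 4 (attained at k = 0)
  C[0][1] = min over k of (A[0][0] + B[0][1] = 9 + 4 = 13, A[0][1] + B[1][1] = -1 + 7 = 6, A[0][2] + B[2][1] = 2 + 3 = 5) = 5 (attained at k = 2)
  C[0][2] = min over k of (A[0][0] + B[0][2] = 9 + 8 = 17, A[0][1] + B[1][2] = -1 + 5 = 4, A[0][2] + B[2][2] = 2 + 2 = 4) = 4 (attained at k = 1)
  C[1][0] = min over k of (A[1][0] + B[0][0] = 8 + -5 = 3, A[1][1] + B[1][0] = -1 + 8 = 7, A[1][2] + B[2][0] = 3 + 8 = 11) = 3 (attained at k = 0)
  C[1][1] = min over k of (A[1][0] + B[0][1] = 8 + 4 = 12, A[1][1] + B[1][1] = -1 + 7 = 6, A[1][2] + B[2][1] = 3 + 3 = 6) = 6 (attained at k = 1)
  C[1][2] = min over k of (A[1][0] + B[0][2] = 8 + 8 = 16, A[1][1] + B[1][2] = -1 + 5 = 4, A[1][2] + B[2][2] = 3 + 2 = 5) = 4 (attained at k = 1)
  C[2][0] = min over k of (A[2][0] + B[0][0] = 6 + -5 = 1, A[2][1] + B[1][0] = -2 + 8 = 6, A[2][2] + B[2][0] = -2 + 8 = 6) = 1 (attained at k = 0)
  C[2][1] = min over k of (A[2][0] + B[0][1] = 6 + 4 = 10, A[2][1] + B[1][1] = -2 + 7 = 5, A[2][2] + B[2][1] = -2 + 3 = 1) = 1 (attained at k = 2)
  C[2][2] = min over k of (A[2][0] + B[0][2] = 6 + 8 = 14, A[2][1] + B[1][2] = -2 + 5 = 3, A[2][2] + B[2][2] = -2 + 2 = 0) = 0 (attained at k = 2)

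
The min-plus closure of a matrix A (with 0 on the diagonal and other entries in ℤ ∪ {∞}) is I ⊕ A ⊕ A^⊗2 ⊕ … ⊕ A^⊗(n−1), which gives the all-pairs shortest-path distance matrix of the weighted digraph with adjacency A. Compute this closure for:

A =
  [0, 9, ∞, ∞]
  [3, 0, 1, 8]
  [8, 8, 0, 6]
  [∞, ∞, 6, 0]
Closure =
  [0, 9, 10, 16]
  [3, 0, 1, 7]
  [8, 8, 0, 6]
  [14, 14, 6, 0]

This is the Floyd-Warshall all-pairs shortest-path computation. For each intermediate vertex k = 0, 1, …, 3, update dist[i][j] ← min(dist[i][j], dist[i][k] + dist[k][j]). The final matrix gives, for each (i, j), the minimum total weight of any directed path from i to j (possibly empty when i = j).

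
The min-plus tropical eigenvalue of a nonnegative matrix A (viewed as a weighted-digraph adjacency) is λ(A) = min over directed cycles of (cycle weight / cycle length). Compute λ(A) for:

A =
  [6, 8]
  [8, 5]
λ(A) = 5

Enumerate directed cycles and compute their means (weight / length). Sample:
  cycle 0 → 0: weight = 6, length = 1, mean = 6/1 ≈ 6.000
  cycle 1 → 1: weight = 5, length = 1, mean = 5/1 ≈ 5.000
  cycle 0 → 1 → 0: weight = 16, length = 2, mean = 16/2 ≈ 8.000
  cycle 1 → 0 → 1: weight = 16, length = 2, mean = 16/2 ≈ 8.000
Minimum mean = 5.000, attained e.g. along the cycle 1 → 1 with weight 5 and length 1. So λ(A) = 5/1 = 5.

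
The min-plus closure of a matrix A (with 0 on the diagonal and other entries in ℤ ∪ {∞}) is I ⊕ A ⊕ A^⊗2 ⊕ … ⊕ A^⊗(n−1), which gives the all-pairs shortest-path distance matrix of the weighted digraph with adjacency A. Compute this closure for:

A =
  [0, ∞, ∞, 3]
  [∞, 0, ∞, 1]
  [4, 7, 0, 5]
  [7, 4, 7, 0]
Closure =
  [0, 7, 10, 3]
  [8, 0, 8, 1]
  [4, 7, 0, 5]
  [7, 4, 7, 0]

This is the Floyd-Warshall all-pairs shortest-path computation. For each intermediate vertex k = 0, 1, …, 3, update dist[i][j] ← min(dist[i][j], dist[i][k] + dist[k][j]). The final matrix gives, for each (i, j), the minimum total weight of any directed path from i to j (possibly empty when i = j).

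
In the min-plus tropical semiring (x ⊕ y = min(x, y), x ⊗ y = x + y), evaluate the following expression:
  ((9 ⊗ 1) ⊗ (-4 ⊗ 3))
((9 ⊗ 1) ⊗ (-4 ⊗ 3)) = 9

Expand innermost to outermost. Recall ⊕ takes the minimum of its arguments and ⊗ takes their sum. Working out the expression ((9 ⊗ 1) ⊗ (-4 ⊗ 3)) gives 9.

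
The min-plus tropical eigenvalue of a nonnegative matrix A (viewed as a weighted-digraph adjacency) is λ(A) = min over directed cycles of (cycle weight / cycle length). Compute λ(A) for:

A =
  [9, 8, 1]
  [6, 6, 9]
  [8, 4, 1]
λ(A) = 1

Enumerate directed cycles and compute their means (weight / length). Sample:
  cycle 0 → 0: weight = 9, length = 1, mean = 9/1 ≈ 9.000
  cycle 1 → 1: weight = 6, length = 1, mean = 6/1 ≈ 6.000
  cycle 2 → 2: weight = 1, length = 1, mean = 1/1 ≈ 1.000
  cycle 0 → 1 → 0: weight = 14, length = 2, mean = 14/2 ≈ 7.000
  cycle 0 → 2 → 0: weight = 9, length = 2, mean = 9/2 ≈ 4.500
  cycle 1 → 0 → 1: weight = 14, length = 2, mean = 14/2 ≈ 7.000
Minimum mean = 1.000, attained e.g. along the cycle 2 → 2 with weight 1 and length 1. So λ(A) = 1/1 = 1.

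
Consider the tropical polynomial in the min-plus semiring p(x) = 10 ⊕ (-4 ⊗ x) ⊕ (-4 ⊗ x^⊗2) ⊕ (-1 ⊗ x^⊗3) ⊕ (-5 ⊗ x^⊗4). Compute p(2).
p(2) = -2

A tropical monomial a ⊗ x^⊗i evaluates to a + i · x. Evaluating each term at x = 2:
  Term 0 contributes 10 + 0 · 2 = 10
  Term 1 contributes -4 + 1 · 2 = -2
  Term 2 contributes -4 + 2 · 2 = 0
  Term 3 contributes -1 + 3 · 2 = 5
  Term 4 contributes -5 + 4 · 2 = 3
p(2) = ⊕ of these = min[10, -2, 0, 5, 3] = -2.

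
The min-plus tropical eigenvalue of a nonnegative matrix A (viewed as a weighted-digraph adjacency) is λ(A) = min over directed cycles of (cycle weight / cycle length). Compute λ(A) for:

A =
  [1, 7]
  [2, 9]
λ(A) = 1

Enumerate directed cycles and compute their means (weight / length). Sample:
  cycle 0 → 0: weight = 1, length = 1, mean = 1/1 ≈ 1.000
  cycle 1 → 1: weight = 9, length = 1, mean = 9/1 ≈ 9.000
  cycle 0 → 1 → 0: weight = 9, length = 2, mean = 9/2 ≈ 4.500
  cycle 1 → 0 → 1: weight = 9, length = 2, mean = 9/2 ≈ 4.500
Minimum mean = 1.000, attained e.g. along the cycle 0 → 0 with weight 1 and length 1. So λ(A) = 1/1 = 1.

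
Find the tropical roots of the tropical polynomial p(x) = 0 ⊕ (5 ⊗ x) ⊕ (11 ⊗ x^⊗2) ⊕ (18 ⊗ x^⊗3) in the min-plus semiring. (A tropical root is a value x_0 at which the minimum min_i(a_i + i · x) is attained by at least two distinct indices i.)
Roots: {-7, -6, -5}

Each tropical root is a break point of the lower envelope of the lines y = a_i + i · x (there are 4 lines, with slopes 0, 1, ..., 3). Only the lines that attain the minimum somewhere contribute to roots; other lines are dominated. Here the surviving (envelope) indices are i = 3, i = 2, i = 1, i = 0.
Intersections between consecutive envelope lines give the roots: for adjacent envelope indices i < j the intersection is x = (a_i − a_j) / (j − i). Reading off the sorted break points: {-7, -6, -5}.
Verification: at each break x_0, at least two indices attain the minimum of min_i(a_i + i · x_0).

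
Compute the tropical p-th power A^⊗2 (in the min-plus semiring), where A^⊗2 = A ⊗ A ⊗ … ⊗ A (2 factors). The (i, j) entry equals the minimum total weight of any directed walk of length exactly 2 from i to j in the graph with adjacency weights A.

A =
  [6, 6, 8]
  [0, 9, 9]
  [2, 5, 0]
A^⊗2 =
  [6, 12, 8]
  [6, 6, 8]
  [2, 5, 0]

Each entry (A^⊗2)_ij equals the minimum over all length-2 walks i = v_0 → v_1 → … → v_2 = j of Σ_t A[v_t][v_{t+1}]. For example, for (i, j) = (0, 2) we minimise over 3 possible intermediate vertex sequences; the minimum is 8, attained along the walk 0 → 2 → 2.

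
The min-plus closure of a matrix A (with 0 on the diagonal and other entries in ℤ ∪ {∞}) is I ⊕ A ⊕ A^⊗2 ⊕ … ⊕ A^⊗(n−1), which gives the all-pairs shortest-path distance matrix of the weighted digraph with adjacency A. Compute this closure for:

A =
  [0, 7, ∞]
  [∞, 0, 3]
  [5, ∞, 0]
Closure =
  [0, 7, 10]
  [8, 0, 3]
  [5, 12, 0]

This is the Floyd-Warshall all-pairs shortest-path computation. For each intermediate vertex k = 0, 1, …, 2, update dist[i][j] ← min(dist[i][j], dist[i][k] + dist[k][j]). The final matrix gives, for each (i, j), the minimum total weight of any directed path from i to j (possibly empty when i = j).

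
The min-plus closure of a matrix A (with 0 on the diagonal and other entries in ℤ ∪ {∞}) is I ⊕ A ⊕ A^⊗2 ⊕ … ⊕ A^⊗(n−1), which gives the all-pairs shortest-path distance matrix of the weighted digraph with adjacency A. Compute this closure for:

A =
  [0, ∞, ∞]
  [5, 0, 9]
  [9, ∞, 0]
Closure =
  [0, ∞, ∞]
  [5, 0, 9]
  [9, ∞, 0]

This is the Floyd-Warshall all-pairs shortest-path computation. For each intermediate vertex k = 0, 1, …, 2, update dist[i][j] ← min(dist[i][j], dist[i][k] + dist[k][j]). The final matrix gives, for each (i, j), the minimum total weight of any directed path from i to j (possibly empty when i = j).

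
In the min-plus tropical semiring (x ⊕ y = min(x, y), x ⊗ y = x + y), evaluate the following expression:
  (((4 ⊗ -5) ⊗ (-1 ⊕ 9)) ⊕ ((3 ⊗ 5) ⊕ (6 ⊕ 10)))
(((4 ⊗ -5) ⊗ (-1 ⊕ 9)) ⊕ ((3 ⊗ 5) ⊕ (6 ⊕ 10))) = -2

Expand innermost to outermost. Recall ⊕ takes the minimum of its arguments and ⊗ takes their sum. Working out the expression (((4 ⊗ -5) ⊗ (-1 ⊕ 9)) ⊕ ((3 ⊗ 5) ⊕ (6 ⊕ 10))) gives -2.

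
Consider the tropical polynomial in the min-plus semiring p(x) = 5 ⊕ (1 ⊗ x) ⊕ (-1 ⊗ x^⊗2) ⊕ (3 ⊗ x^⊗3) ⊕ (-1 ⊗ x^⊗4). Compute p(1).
p(1) = 1

A tropical monomial a ⊗ x^⊗i evaluates to a + i · x. Evaluating each term at x = 1:
  Term 0 contributes 5 + 0 · 1 = 5
  Term 1 contributes 1 + 1 · 1 = 2
  Term 2 contributes -1 + 2 · 1 = 1
  Term 3 contributes 3 + 3 · 1 = 6
  Term 4 contributes -1 + 4 · 1 = 3
p(1) = ⊕ of these = min[5, 2, 1, 6, 3] = 1.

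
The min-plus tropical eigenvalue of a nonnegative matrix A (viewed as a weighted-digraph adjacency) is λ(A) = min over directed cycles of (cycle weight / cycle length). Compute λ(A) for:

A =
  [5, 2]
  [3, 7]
λ(A) = 5/2

Enumerate directed cycles and compute their means (weight / length). Sample:
  cycle 0 → 0: weight = 5, length = 1, mean = 5/1 ≈ 5.000
  cycle 1 → 1: weight = 7, length = 1, mean = 7/1 ≈ 7.000
  cycle 0 → 1 → 0: weight = 5, length = 2, mean = 5/2 ≈ 2.500
  cycle 1 → 0 → 1: weight = 5, length = 2, mean = 5/2 ≈ 2.500
Minimum mean = 2.500, attained e.g. along the cycle 0 → 1 → 0 with weight 5 and length 2. So λ(A) = 5/2 = 5/2.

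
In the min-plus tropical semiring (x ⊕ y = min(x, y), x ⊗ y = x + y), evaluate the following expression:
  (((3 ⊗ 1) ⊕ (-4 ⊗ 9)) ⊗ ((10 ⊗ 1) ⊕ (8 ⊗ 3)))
(((3 ⊗ 1) ⊕ (-4 ⊗ 9)) ⊗ ((10 ⊗ 1) ⊕ (8 ⊗ 3))) = 15

Expand innermost to outermost. Recall ⊕ takes the minimum of its arguments and ⊗ takes their sum. Working out the expression (((3 ⊗ 1) ⊕ (-4 ⊗ 9)) ⊗ ((10 ⊗ 1) ⊕ (8 ⊗ 3))) gives 15.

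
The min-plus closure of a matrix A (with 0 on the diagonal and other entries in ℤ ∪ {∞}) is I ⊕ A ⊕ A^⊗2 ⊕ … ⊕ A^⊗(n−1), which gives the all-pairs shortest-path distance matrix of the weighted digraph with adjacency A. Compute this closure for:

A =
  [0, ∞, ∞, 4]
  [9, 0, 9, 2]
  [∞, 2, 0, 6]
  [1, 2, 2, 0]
Closure =
  [0, 6, 6, 4]
  [3, 0, 4, 2]
  [5, 2, 0, 4]
  [1, 2, 2, 0]

This is the Floyd-Warshall all-pairs shortest-path computation. For each intermediate vertex k = 0, 1, …, 3, update dist[i][j] ← min(dist[i][j], dist[i][k] + dist[k][j]). The final matrix gives, for each (i, j), the minimum total weight of any directed path from i to j (possibly empty when i = j).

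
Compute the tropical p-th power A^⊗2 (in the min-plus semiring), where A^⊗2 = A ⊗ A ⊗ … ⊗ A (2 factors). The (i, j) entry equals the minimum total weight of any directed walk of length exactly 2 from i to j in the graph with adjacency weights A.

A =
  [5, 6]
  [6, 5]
A^⊗2 =
  [10, 11]
  [11, 10]

Each entry (A^⊗2)_ij equals the minimum over all length-2 walks i = v_0 → v_1 → … → v_2 = j of Σ_t A[v_t][v_{t+1}]. For example, for (i, j) = (0, 1) we minimise over 2 possible intermediate vertex sequences; the minimum is 11, attained along the walk 0 → 0 → 1.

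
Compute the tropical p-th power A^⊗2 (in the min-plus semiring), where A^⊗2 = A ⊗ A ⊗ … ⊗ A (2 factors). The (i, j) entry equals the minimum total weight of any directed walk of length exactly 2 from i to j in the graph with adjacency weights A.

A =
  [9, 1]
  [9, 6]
A^⊗2 =
  [10, 7]
  [15, 10]

Each entry (A^⊗2)_ij equals the minimum over all length-2 walks i = v_0 → v_1 → … → v_2 = j of Σ_t A[v_t][v_{t+1}]. For example, for (i, j) = (0, 1) we minimise over 2 possible intermediate vertex sequences; the minimum is 7, attained along the walk 0 → 1 → 1.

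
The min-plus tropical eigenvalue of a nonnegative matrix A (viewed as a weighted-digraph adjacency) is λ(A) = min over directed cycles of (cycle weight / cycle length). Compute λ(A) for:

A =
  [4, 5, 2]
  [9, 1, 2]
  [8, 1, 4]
λ(A) = 1

Enumerate directed cycles and compute their means (weight / length). Sample:
  cycle 0 → 0: weight = 4, length = 1, mean = 4/1 ≈ 4.000
  cycle 1 → 1: weight = 1, length = 1, mean = 1/1 ≈ 1.000
  cycle 2 → 2: weight = 4, length = 1, mean = 4/1 ≈ 4.000
  cycle 0 → 1 → 0: weight = 14, length = 2, mean = 14/2 ≈ 7.000
  cycle 0 → 2 → 0: weight = 10, length = 2, mean = 10/2 ≈ 5.000
  cycle 1 → 0 → 1: weight = 14, length = 2, mean = 14/2 ≈ 7.000
Minimum mean = 1.000, attained e.g. along the cycle 1 → 1 with weight 1 and length 1. So λ(A) = 1/1 = 1.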